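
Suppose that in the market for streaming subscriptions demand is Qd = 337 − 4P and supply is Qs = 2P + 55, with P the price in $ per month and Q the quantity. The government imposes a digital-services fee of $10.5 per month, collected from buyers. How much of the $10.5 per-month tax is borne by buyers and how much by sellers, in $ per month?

Buyers bear $3.5 per month; sellers bear $7 per month.

Without the tax, 337 − 4P = 2P + 55 gives 6P = 282, so P* = $47 and Q* = 149.
With the tax collected from buyers, demand (in seller-price terms) shifts: Qd = 337 − 4(P + 10.5).
New equilibrium: buyers pay $50.5, sellers receive $40, Q = 135. (Wedge: Pb − Ps = 10.5.)
Burden on buyers: $3.5; on sellers: $7. (They sum to $10.5.)
The less price-elastic side of the market bears the larger share of a per-unit tax.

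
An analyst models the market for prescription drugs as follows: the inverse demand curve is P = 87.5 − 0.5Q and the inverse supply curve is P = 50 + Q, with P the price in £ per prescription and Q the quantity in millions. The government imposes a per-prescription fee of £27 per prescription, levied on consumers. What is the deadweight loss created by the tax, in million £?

Deadweight loss = £243 million.

Rewrite in direct form: Qd = 175 − 2P and Qs = P − 50.
Without the tax, 175 − 2P = P − 50 gives 3P = 225, so P* = £75 and Q* = 25.
With the tax collected from consumers, demand (in seller-price terms) shifts: Qd = 175 − 2(P + 27).
New equilibrium: consumers pay £84, producers receive £57, Q = 7. (Wedge: Pb − Ps = 27.)
Quantity falls by |ΔQ| = |25 − 7| = 18.
DWL = ½ · t · |ΔQ| = ½ · 27 · 18 = £243.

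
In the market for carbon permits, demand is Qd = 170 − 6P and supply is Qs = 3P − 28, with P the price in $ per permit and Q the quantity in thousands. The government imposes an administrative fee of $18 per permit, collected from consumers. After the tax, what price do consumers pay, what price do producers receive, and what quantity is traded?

Without the tax, 170 − 6P = 3P − 28 gives 9P = 198, so P* = $22 and Q* = 38.
With the tax collected from consumers, demand (in seller-price terms) shifts: Qd = 170 − 6(P + 18).
New equilibrium: consumers pay $28, producers receive $10, Q = 2. (Wedge: Pb − Ps = 18.)

Consumers pay $28; producers receive $10; quantity = 2.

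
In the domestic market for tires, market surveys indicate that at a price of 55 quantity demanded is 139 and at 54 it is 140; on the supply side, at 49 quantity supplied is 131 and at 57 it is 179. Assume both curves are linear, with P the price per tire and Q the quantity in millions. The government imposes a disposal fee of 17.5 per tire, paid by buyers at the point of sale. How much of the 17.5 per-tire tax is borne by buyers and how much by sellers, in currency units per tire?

Buyers bear 15 per tire; sellers bear 2.5 per tire.

Demand slope: (140 − 139)/(54 − 55) = -1, so Qd = 194 − P.
Supply slope: (179 − 131)/(57 − 49) = 6, so Qs = 6P − 163.
Without the tax, 194 − P = 6P − 163 gives 7P = 357, so P* = 51 and Q* = 143.
With the tax collected from buyers, demand (in seller-price terms) shifts: Qd = 194 − (P + 17.5).
New equilibrium: buyers pay 66, sellers receive 48.5, Q = 128. (Wedge: Pb − Ps = 17.5.)
Burden on buyers: 15; on sellers: 2.5. (They sum to 17.5.)
The less price-elastic side of the market bears the larger share of a per-unit tax.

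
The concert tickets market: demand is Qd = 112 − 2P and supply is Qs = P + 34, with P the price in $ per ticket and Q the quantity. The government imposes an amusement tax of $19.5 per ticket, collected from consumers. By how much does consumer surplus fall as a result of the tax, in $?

Consumer surplus falls by $347.75.

Without the tax, 112 − 2P = P + 34 gives 3P = 78, so P* = $26 and Q* = 60.
With the tax collected from consumers, demand (in seller-price terms) shifts: Qd = 112 − 2(P + 19.5).
Solving gives Q = 47 with consumers paying $32.5 and sellers receiving $13 (the $19.5 wedge).
ΔCS is the trapezoid between Q = 47 and Q = 60 of height $6.5: ½ · (60 + 47) · 6.5 = $347.75.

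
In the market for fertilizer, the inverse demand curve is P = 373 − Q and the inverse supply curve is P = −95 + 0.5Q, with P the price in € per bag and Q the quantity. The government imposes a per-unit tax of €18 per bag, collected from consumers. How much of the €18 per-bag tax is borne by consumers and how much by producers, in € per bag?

Inverting to Q(P) form: Qd = 373 − P; Qs = 2P + 190.
Without the tax, 373 − P = 2P + 190 gives 3P = 183, so P* = €61 and Q* = 312.
With the tax collected from consumers, demand (in seller-price terms) shifts: Qd = 373 − (P + 18).
New equilibrium: consumers pay €73, producers receive €55, Q = 300. (Wedge: Pb − Ps = 18.)
Burden on consumers: €12; on producers: €6. (They sum to €18.)
The less price-elastic side of the market bears the larger share of a per-unit tax.

Consumers bear €12 per bag; producers bear €6 per bag.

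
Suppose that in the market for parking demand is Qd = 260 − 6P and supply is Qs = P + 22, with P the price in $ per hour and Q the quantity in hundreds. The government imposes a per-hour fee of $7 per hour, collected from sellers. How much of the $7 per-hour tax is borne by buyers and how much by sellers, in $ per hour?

Before the tax: set 260 − 6P = P + 22 → P* = $34, Q* = 56.
With the tax collected from sellers, supply shifts: Qs = (P − 7) + 22.
Solving gives Q = 50 with buyers paying $35 and sellers receiving $28 (the $7 wedge).
Burden on buyers: $1; on sellers: $6. (They sum to $7.)

Buyers bear $1 per hour; sellers bear $6 per hour.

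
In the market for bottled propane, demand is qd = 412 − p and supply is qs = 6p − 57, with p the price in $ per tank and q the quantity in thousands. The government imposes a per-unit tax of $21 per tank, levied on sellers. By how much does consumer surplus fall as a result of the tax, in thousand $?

Consumer surplus falls by $6048 thousand.

Before the tax: set 412 − p = 6p − 57 → p* = $67, q* = 345.
With the tax collected from sellers, supply shifts: qs = 6(p − 21) − 57.
New equilibrium: consumers pay $85, sellers receive $64, q = 327. (Wedge: pb − ps = 21.)
ΔCS is the trapezoid between Q = 327 and Q = 345 of height $18: ½ · (345 + 327) · 18 = $6048.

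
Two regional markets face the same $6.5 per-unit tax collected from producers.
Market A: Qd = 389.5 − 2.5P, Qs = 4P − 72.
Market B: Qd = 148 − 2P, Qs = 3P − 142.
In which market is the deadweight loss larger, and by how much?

Market A, by $7.15.

Market A: pre-tax P* = $71, Q* = 212; post-tax Q = 202; deadweight loss = $32.5.
Market B: pre-tax P* = $58, Q* = 32; post-tax Q = 24.2; deadweight loss = $25.35.
Difference: $32.5 vs $25.35 → market A is larger by $7.15.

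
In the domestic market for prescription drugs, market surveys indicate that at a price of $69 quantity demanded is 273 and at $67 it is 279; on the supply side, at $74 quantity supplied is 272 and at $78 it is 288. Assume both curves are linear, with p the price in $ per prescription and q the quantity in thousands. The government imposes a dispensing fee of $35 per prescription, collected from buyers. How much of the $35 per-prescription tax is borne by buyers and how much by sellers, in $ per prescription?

Buyers bear $20 per prescription; sellers bear $15 per prescription.

Demand slope: (279 − 273)/(67 − 69) = -3, so qd = 480 − 3p.
Supply slope: (288 − 272)/(78 − 74) = 4, so qs = 4p − 24.
Before the tax: set 480 − 3p = 4p − 24 → p* = $72, q* = 264.
With the tax collected from buyers, demand (in seller-price terms) shifts: qd = 480 − 3(p + 35).
Solving gives q = 204 with buyers paying $92 and sellers receiving $57 (the $35 wedge).
Burden on buyers: $20; on sellers: $15. (They sum to $35.)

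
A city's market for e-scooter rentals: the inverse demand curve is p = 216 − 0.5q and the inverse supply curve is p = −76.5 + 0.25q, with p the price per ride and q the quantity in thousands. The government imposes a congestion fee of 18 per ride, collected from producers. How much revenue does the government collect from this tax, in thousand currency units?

Rewrite in direct form: qd = 432 − 2p and qs = 4p + 306.
Before the tax: set 432 − 2p = 4p + 306 → p* = 21, q* = 390.
With the tax collected from producers, supply shifts: qs = 4(p − 18) + 306.
New equilibrium: consumers pay 33, producers receive 15, q = 366. (Wedge: pb − ps = 18.)
Revenue = t · Q = 18 · 366 = 6588.

Tax revenue = 6588 thousand.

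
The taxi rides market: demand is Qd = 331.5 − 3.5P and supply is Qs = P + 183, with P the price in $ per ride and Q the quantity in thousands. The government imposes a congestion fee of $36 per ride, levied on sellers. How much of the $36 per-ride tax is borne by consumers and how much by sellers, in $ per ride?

Consumers bear $8 per ride; sellers bear $28 per ride.

Before the tax: set 331.5 − 3.5P = P + 183 → P* = $33, Q* = 216.
With the tax collected from sellers, supply shifts: Qs = (P − 36) + 183.
Solving gives Q = 188 with consumers paying $41 and sellers receiving $5 (the $36 wedge).
Burden on consumers: $8; on sellers: $28. (They sum to $36.)
The less price-elastic side of the market bears the larger share of a per-unit tax.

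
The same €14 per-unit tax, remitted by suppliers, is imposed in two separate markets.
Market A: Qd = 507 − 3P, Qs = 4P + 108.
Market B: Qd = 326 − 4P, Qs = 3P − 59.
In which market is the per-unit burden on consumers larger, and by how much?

Market A: pre-tax P* = €57, Q* = 336; post-tax Q = 312; per-unit burden on consumers = €8.
Market B: pre-tax P* = €55, Q* = 106; post-tax Q = 82; per-unit burden on consumers = €6.
Difference: €8 vs €6 → market A is larger by €2.

Market A, by €2.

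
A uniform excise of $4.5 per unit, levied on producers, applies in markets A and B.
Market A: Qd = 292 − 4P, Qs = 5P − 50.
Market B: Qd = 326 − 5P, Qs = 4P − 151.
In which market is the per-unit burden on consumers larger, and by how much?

Market A: pre-tax P* = $38, Q* = 140; post-tax Q = 130; per-unit burden on consumers = $2.5.
Market B: pre-tax P* = $53, Q* = 61; post-tax Q = 51; per-unit burden on consumers = $2.
Difference: $2.5 vs $2 → market A is larger by $0.5.

Market A, by $0.5.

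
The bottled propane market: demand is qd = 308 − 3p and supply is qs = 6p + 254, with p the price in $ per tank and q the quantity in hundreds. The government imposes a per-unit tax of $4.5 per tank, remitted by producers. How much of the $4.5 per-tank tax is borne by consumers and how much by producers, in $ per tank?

Without the tax, 308 − 3p = 6p + 254 gives 9p = 54, so p* = $6 and q* = 290.
With the tax collected from producers, supply shifts: qs = 6(p − 4.5) + 254.
Solving gives q = 281 with consumers paying $9 and producers receiving $4.5 (the $4.5 wedge).
Burden on consumers: $3; on producers: $1.5. (They sum to $4.5.)

Consumers bear $3 per tank; producers bear $1.5 per tank.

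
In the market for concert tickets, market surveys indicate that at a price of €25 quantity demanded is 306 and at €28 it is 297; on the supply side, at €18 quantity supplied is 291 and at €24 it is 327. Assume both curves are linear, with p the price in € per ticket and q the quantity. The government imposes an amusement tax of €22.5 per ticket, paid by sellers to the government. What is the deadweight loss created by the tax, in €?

Demand slope: (297 − 306)/(28 − 25) = -3, so qd = 381 − 3p.
Supply slope: (327 − 291)/(24 − 18) = 6, so qs = 6p + 183.
Without the tax, 381 − 3p = 6p + 183 gives 9p = 198, so p* = €22 and q* = 315.
With the tax collected from sellers, supply shifts: qs = 6(p − 22.5) + 183.
Solving gives q = 270 with consumers paying €37 and sellers receiving €14.5 (the €22.5 wedge).
Quantity falls by |ΔQ| = |315 − 270| = 45.
DWL = ½ · t · |ΔQ| = ½ · 22.5 · 45 = €506.25.

Deadweight loss = €506.25.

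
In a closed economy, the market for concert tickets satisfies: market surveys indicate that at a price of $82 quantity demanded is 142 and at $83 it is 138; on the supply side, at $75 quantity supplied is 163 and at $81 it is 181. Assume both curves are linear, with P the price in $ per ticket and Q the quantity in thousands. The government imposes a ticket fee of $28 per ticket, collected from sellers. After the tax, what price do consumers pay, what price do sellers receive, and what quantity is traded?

Demand slope: (138 − 142)/(83 − 82) = -4, so Qd = 470 − 4P.
Supply slope: (181 − 163)/(81 − 75) = 3, so Qs = 3P − 62.
Before the tax: set 470 − 4P = 3P − 62 → P* = $76, Q* = 166.
With the tax collected from sellers, supply shifts: Qs = 3(P − 28) − 62.
New equilibrium: consumers pay $88, sellers receive $60, Q = 118. (Wedge: Pb − Ps = 28.)

Consumers pay $88; sellers receive $60; quantity = 118.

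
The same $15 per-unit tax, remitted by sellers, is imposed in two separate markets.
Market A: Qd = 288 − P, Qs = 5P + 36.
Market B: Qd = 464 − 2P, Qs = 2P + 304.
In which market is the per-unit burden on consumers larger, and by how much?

Market A, by $5.

Market A: pre-tax P* = $42, Q* = 246; post-tax Q = 233.5; per-unit burden on consumers = $12.5.
Market B: pre-tax P* = $40, Q* = 384; post-tax Q = 369; per-unit burden on consumers = $7.5.
Difference: $12.5 vs $7.5 → market A is larger by $5.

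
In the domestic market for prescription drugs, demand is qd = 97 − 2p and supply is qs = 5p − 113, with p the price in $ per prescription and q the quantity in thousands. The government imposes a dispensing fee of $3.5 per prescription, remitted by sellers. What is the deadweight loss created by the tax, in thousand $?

Deadweight loss = $8.75 thousand.

Before the tax: set 97 − 2p = 5p − 113 → p* = $30, q* = 37.
With the tax collected from sellers, supply shifts: qs = 5(p − 3.5) − 113.
New equilibrium: consumers pay $32.5, sellers receive $29, q = 32. (Wedge: pb − ps = 3.5.)
Quantity falls by |ΔQ| = |37 − 32| = 5.
DWL = ½ · t · |ΔQ| = ½ · 3.5 · 5 = $8.75.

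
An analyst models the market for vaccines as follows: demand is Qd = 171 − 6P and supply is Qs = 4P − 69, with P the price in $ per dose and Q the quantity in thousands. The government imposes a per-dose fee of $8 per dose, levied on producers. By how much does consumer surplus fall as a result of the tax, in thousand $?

Consumer surplus falls by $55.68 thousand.

Before the tax: set 171 − 6P = 4P − 69 → P* = $24, Q* = 27.
With the tax collected from producers, supply shifts: Qs = 4(P − 8) − 69.
Solving gives Q = 7.8 with consumers paying $27.2 and producers receiving $19.2 (the $8 wedge).
ΔCS is the trapezoid between Q = 7.8 and Q = 27 of height $3.2: ½ · (27 + 7.8) · 3.2 = $55.68.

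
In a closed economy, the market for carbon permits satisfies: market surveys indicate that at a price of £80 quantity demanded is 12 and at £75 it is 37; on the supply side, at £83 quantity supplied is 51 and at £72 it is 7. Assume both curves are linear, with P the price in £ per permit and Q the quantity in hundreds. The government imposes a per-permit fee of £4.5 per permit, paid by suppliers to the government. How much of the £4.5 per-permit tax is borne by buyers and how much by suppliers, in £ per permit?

Buyers bear £2 per permit; suppliers bear £2.5 per permit.

Demand slope: (37 − 12)/(75 − 80) = -5, so Qd = 412 − 5P.
Supply slope: (7 − 51)/(72 − 83) = 4, so Qs = 4P − 281.
Without the tax, 412 − 5P = 4P − 281 gives 9P = 693, so P* = £77 and Q* = 27.
With the tax collected from suppliers, supply shifts: Qs = 4(P − 4.5) − 281.
New equilibrium: buyers pay £79, suppliers receive £74.5, Q = 17. (Wedge: Pb − Ps = 4.5.)
Burden on buyers: £2; on suppliers: £2.5. (They sum to £4.5.)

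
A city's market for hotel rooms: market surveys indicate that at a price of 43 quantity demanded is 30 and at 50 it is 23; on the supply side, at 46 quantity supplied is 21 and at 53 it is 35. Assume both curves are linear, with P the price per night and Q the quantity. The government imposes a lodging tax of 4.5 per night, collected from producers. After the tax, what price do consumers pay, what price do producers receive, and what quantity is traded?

Demand slope: (23 − 30)/(50 − 43) = -1, so Qd = 73 − P.
Supply slope: (35 − 21)/(53 − 46) = 2, so Qs = 2P − 71.
Without the tax, 73 − P = 2P − 71 gives 3P = 144, so P* = 48 and Q* = 25.
With the tax collected from producers, supply shifts: Qs = 2(P − 4.5) − 71.
New equilibrium: consumers pay 51, producers receive 46.5, Q = 22. (Wedge: Pb − Ps = 4.5.)

Consumers pay 51; producers receive 46.5; quantity = 22.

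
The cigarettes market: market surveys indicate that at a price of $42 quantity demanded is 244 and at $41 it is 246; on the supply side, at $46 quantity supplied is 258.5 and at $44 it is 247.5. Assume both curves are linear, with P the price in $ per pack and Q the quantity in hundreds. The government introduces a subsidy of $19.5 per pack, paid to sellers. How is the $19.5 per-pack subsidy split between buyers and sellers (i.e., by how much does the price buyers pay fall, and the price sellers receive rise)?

Demand slope: (246 − 244)/(41 − 42) = -2, so Qd = 328 − 2P.
Supply slope: (247.5 − 258.5)/(44 − 46) = 5.5, so Qs = 5.5P + 5.5.
Before the subsidy: set 328 − 2P = 5.5P + 5.5 → P* = $43, Q* = 242.
With a per-unit subsidy paid to sellers, each receives P + 19.5 per unit sold, so supply becomes Qs = 5.5(P + 19.5) + 5.5.
Solving gives Q = 270.6 with buyers paying $28.7 and sellers receiving $48.2 (the $19.5 wedge).
Gain to buyers: $14.3; to sellers: $5.2. (They sum to $19.5.)

Buyers gain $14.3 per pack; sellers gain $5.2 per pack.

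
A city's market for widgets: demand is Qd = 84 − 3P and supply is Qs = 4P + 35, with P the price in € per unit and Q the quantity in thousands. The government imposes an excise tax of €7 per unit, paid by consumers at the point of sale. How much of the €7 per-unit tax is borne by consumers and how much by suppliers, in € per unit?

Consumers bear €4 per unit; suppliers bear €3 per unit.

Before the tax: set 84 − 3P = 4P + 35 → P* = €7, Q* = 63.
With the tax collected from consumers, demand (in seller-price terms) shifts: Qd = 84 − 3(P + 7).
New equilibrium: consumers pay €11, suppliers receive €4, Q = 51. (Wedge: Pb − Ps = 7.)
Burden on consumers: €4; on suppliers: €3. (They sum to €7.)
The less price-elastic side of the market bears the larger share of a per-unit tax.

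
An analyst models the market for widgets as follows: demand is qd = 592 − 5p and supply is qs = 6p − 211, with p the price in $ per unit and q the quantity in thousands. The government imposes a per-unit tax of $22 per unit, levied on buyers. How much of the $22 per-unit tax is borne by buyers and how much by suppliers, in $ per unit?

Before the tax: set 592 − 5p = 6p − 211 → p* = $73, q* = 227.
With the tax collected from buyers, demand (in seller-price terms) shifts: qd = 592 − 5(p + 22).
Solving gives q = 167 with buyers paying $85 and suppliers receiving $63 (the $22 wedge).
Burden on buyers: $12; on suppliers: $10. (They sum to $22.)
The less price-elastic side of the market bears the larger share of a per-unit tax.

Buyers bear $12 per unit; suppliers bear $10 per unit.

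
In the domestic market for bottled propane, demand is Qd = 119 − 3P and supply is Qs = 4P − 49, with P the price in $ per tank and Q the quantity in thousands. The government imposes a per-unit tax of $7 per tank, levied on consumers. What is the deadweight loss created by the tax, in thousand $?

Before the tax: set 119 − 3P = 4P − 49 → P* = $24, Q* = 47.
With the tax collected from consumers, demand (in seller-price terms) shifts: Qd = 119 − 3(P + 7).
Solving gives Q = 35 with consumers paying $28 and suppliers receiving $21 (the $7 wedge).
Quantity falls by |ΔQ| = |47 − 35| = 12.
DWL = ½ · t · |ΔQ| = ½ · 7 · 12 = $42.

Deadweight loss = $42 thousand.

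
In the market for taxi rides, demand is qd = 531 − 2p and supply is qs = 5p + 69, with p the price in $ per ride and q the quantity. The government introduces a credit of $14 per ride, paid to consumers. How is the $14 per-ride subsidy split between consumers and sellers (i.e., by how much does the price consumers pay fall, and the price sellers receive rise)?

Before the subsidy: set 531 − 2p = 5p + 69 → p* = $66, q* = 399.
With a per-unit subsidy paid to consumers, each effectively pays p − 14, so demand becomes qd = 531 − 2(p − 14).
New equilibrium: consumers pay $56, sellers receive $70, q = 419. (Wedge: pb − ps = −14.)
Gain to consumers: $10; to sellers: $4. (They sum to $14.)

Consumers gain $10 per ride; sellers gain $4 per ride.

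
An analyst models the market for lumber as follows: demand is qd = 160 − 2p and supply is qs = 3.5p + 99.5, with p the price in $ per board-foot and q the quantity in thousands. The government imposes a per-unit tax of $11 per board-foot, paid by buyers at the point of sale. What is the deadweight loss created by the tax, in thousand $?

Deadweight loss = $77 thousand.

Before the tax: set 160 − 2p = 3.5p + 99.5 → p* = $11, q* = 138.
With the tax collected from buyers, demand (in seller-price terms) shifts: qd = 160 − 2(p + 11).
New equilibrium: buyers pay $18, suppliers receive $7, q = 124. (Wedge: pb − ps = 11.)
Quantity falls by |ΔQ| = |138 − 124| = 14.
DWL = ½ · t · |ΔQ| = ½ · 11 · 14 = $77.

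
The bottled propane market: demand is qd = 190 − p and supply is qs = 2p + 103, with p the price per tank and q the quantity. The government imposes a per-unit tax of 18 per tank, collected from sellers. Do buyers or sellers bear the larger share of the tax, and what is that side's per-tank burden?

Before the tax: set 190 − p = 2p + 103 → p* = 29, q* = 161.
With the tax collected from sellers, supply shifts: qs = 2(p − 18) + 103.
New equilibrium: buyers pay 41, sellers receive 23, q = 149. (Wedge: pb − ps = 18.)
Per-tank burden: buyers 12, sellers 6.
Buyers take the larger share because demand is less price-elastic here (demand slope 1 vs supply slope 2).

Buyers bear the larger share: 12 per tank.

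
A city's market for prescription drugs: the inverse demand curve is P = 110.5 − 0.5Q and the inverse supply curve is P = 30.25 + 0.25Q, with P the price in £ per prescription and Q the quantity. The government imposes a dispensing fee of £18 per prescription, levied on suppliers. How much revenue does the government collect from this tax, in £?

Tax revenue = £1494.

Inverting to Q(P) form: Qd = 221 − 2P; Qs = 4P − 121.
Without the tax, 221 − 2P = 4P − 121 gives 6P = 342, so P* = £57 and Q* = 107.
With the tax collected from suppliers, supply shifts: Qs = 4(P − 18) − 121.
Solving gives Q = 83 with consumers paying £69 and suppliers receiving £51 (the £18 wedge).
Revenue = t · Q = 18 · 83 = £1494.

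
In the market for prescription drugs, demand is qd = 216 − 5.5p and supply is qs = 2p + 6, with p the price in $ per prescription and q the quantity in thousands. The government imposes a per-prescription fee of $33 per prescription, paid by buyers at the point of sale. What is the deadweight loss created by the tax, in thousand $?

Before the tax: set 216 − 5.5p = 2p + 6 → p* = $28, q* = 62.
With the tax collected from buyers, demand (in seller-price terms) shifts: qd = 216 − 5.5(p + 33).
New equilibrium: buyers pay $36.8, sellers receive $3.8, q = 13.6. (Wedge: pb − ps = 33.)
Quantity falls by |ΔQ| = |62 − 13.6| = 48.4.
DWL = ½ · t · |ΔQ| = ½ · 33 · 48.4 = $798.6.

Deadweight loss = $798.6 thousand.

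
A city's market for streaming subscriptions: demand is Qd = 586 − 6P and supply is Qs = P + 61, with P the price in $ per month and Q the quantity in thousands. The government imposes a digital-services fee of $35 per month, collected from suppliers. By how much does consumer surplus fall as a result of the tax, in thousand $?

Without the tax, 586 − 6P = P + 61 gives 7P = 525, so P* = $75 and Q* = 136.
With the tax collected from suppliers, supply shifts: Qs = (P − 35) + 61.
Solving gives Q = 106 with consumers paying $80 and suppliers receiving $45 (the $35 wedge).
ΔCS is the trapezoid between Q = 106 and Q = 136 of height $5: ½ · (136 + 106) · 5 = $605.

Consumer surplus falls by $605 thousand.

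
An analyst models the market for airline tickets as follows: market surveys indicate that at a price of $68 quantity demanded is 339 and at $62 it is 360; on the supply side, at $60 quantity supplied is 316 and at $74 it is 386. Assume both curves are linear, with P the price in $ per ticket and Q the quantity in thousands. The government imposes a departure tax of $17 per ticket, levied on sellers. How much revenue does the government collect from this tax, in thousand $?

Demand slope: (360 − 339)/(62 − 68) = -3.5, so Qd = 577 − 3.5P.
Supply slope: (386 − 316)/(74 − 60) = 5, so Qs = 5P + 16.
Without the tax, 577 − 3.5P = 5P + 16 gives 8.5P = 561, so P* = $66 and Q* = 346.
With the tax collected from sellers, supply shifts: Qs = 5(P − 17) + 16.
Solving gives Q = 311 with buyers paying $76 and sellers receiving $59 (the $17 wedge).
Revenue = t · Q = 17 · 311 = $5287.

Tax revenue = $5287 thousand.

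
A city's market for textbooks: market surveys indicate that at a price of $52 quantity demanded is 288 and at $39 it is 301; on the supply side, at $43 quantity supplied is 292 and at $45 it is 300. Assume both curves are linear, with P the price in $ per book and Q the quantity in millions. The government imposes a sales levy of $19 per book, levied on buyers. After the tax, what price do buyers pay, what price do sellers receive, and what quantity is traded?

Buyers pay $59.2; sellers receive $40.2; quantity = 280.8.

Demand slope: (301 − 288)/(39 − 52) = -1, so Qd = 340 − P.
Supply slope: (300 − 292)/(45 − 43) = 4, so Qs = 4P + 120.
Without the tax, 340 − P = 4P + 120 gives 5P = 220, so P* = $44 and Q* = 296.
With the tax collected from buyers, demand (in seller-price terms) shifts: Qd = 340 − (P + 19).
Solving gives Q = 280.8 with buyers paying $59.2 and sellers receiving $40.2 (the $19 wedge).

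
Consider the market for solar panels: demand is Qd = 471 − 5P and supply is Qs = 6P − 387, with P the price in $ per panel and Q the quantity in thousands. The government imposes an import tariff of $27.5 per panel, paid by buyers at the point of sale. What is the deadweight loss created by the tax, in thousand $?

Without the tax, 471 − 5P = 6P − 387 gives 11P = 858, so P* = $78 and Q* = 81.
With the tax collected from buyers, demand (in seller-price terms) shifts: Qd = 471 − 5(P + 27.5).
New equilibrium: buyers pay $93, sellers receive $65.5, Q = 6. (Wedge: Pb − Ps = 27.5.)
Quantity falls by |ΔQ| = |81 − 6| = 75.
DWL = ½ · t · |ΔQ| = ½ · 27.5 · 75 = $1031.25.

Deadweight loss = $1031.25 thousand.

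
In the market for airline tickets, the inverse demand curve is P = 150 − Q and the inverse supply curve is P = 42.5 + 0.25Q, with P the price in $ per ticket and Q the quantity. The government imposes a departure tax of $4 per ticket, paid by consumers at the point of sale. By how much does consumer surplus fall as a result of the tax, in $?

Rewrite in direct form: Qd = 150 − P and Qs = 4P − 170.
Without the tax, 150 − P = 4P − 170 gives 5P = 320, so P* = $64 and Q* = 86.
With the tax collected from consumers, demand (in seller-price terms) shifts: Qd = 150 − (P + 4).
Solving gives Q = 82.8 with consumers paying $67.2 and producers receiving $63.2 (the $4 wedge).
ΔCS is the trapezoid between Q = 82.8 and Q = 86 of height $3.2: ½ · (86 + 82.8) · 3.2 = $270.08.

Consumer surplus falls by $270.08.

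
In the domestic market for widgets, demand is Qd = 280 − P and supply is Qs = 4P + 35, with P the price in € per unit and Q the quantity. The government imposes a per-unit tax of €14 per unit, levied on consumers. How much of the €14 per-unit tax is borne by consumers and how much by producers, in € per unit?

Consumers bear €11.2 per unit; producers bear €2.8 per unit.

Before the tax: set 280 − P = 4P + 35 → P* = €49, Q* = 231.
With the tax collected from consumers, demand (in seller-price terms) shifts: Qd = 280 − (P + 14).
New equilibrium: consumers pay €60.2, producers receive €46.2, Q = 219.8. (Wedge: Pb − Ps = 14.)
Burden on consumers: €11.2; on producers: €2.8. (They sum to €14.)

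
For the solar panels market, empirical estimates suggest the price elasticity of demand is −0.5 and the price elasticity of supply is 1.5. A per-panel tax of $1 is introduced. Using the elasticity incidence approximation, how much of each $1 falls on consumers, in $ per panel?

Consumers bear ≈ $0.75 per panel.

Incidence ratio: consumers' share ≈ εs / (εs + |εd|) = 1.5 / (1.5 + 0.5) = 0.75.
So consumers bear ≈ 0.75 × $1 = $0.75; producers bear $0.25.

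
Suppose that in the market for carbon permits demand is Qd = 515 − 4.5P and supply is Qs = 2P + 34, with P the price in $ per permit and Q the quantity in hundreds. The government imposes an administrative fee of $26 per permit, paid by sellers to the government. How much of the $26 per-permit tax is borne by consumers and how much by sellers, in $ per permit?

Before the tax: set 515 − 4.5P = 2P + 34 → P* = $74, Q* = 182.
With the tax collected from sellers, supply shifts: Qs = 2(P − 26) + 34.
Solving gives Q = 146 with consumers paying $82 and sellers receiving $56 (the $26 wedge).
Burden on consumers: $8; on sellers: $18. (They sum to $26.)
The less price-elastic side of the market bears the larger share of a per-unit tax.

Consumers bear $8 per permit; sellers bear $18 per permit.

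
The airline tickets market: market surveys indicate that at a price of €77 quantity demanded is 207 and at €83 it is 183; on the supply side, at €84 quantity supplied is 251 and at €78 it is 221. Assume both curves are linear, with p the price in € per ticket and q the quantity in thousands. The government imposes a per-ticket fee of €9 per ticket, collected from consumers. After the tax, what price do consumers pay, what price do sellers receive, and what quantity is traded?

Demand slope: (183 − 207)/(83 − 77) = -4, so qd = 515 − 4p.
Supply slope: (221 − 251)/(78 − 84) = 5, so qs = 5p − 169.
Without the tax, 515 − 4p = 5p − 169 gives 9p = 684, so p* = €76 and q* = 211.
With the tax collected from consumers, demand (in seller-price terms) shifts: qd = 515 − 4(p + 9).
New equilibrium: consumers pay €81, sellers receive €72, q = 191. (Wedge: pb − ps = 9.)
The less price-elastic side of the market bears the larger share of a per-unit tax.

Consumers pay €81; sellers receive €72; quantity = 191.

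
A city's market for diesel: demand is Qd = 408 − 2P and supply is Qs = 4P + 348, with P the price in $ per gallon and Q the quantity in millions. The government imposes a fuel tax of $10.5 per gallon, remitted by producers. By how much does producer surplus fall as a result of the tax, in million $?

Before the tax: set 408 − 2P = 4P + 348 → P* = $10, Q* = 388.
With the tax collected from producers, supply shifts: Qs = 4(P − 10.5) + 348.
Solving gives Q = 374 with consumers paying $17 and producers receiving $6.5 (the $10.5 wedge).
ΔPS is the trapezoid between Q = 374 and Q = 388 of height $3.5: ½ · (388 + 374) · 3.5 = $1333.5.

Producer surplus falls by $1333.5 million.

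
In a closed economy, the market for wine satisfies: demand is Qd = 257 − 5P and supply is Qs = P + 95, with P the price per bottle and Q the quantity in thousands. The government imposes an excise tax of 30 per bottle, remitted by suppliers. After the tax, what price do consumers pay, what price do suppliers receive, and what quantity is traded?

Consumers pay 32; suppliers receive 2; quantity = 97.

Without the tax, 257 − 5P = P + 95 gives 6P = 162, so P* = 27 and Q* = 122.
With the tax collected from suppliers, supply shifts: Qs = (P − 30) + 95.
Solving gives Q = 97 with consumers paying 32 and suppliers receiving 2 (the 30 wedge).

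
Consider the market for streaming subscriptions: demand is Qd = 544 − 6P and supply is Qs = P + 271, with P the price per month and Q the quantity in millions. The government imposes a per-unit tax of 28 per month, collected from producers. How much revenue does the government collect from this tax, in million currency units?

Tax revenue = 8008 million.

Without the tax, 544 − 6P = P + 271 gives 7P = 273, so P* = 39 and Q* = 310.
With the tax collected from producers, supply shifts: Qs = (P − 28) + 271.
New equilibrium: buyers pay 43, producers receive 15, Q = 286. (Wedge: Pb − Ps = 28.)
Revenue = t · Q = 28 · 286 = 8008.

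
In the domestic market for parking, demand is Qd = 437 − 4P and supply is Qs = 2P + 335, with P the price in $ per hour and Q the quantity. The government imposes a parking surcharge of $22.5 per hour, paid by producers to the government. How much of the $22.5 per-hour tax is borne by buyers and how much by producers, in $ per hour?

Before the tax: set 437 − 4P = 2P + 335 → P* = $17, Q* = 369.
With the tax collected from producers, supply shifts: Qs = 2(P − 22.5) + 335.
New equilibrium: buyers pay $24.5, producers receive $2, Q = 339. (Wedge: Pb − Ps = 22.5.)
Burden on buyers: $7.5; on producers: $15. (They sum to $22.5.)

Buyers bear $7.5 per hour; producers bear $15 per hour.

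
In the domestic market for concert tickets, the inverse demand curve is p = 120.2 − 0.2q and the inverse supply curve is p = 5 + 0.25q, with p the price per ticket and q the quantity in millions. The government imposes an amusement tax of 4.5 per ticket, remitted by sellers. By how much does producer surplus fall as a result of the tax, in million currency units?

Rewrite in direct form: qd = 601 − 5p and qs = 4p − 20.
Without the tax, 601 − 5p = 4p − 20 gives 9p = 621, so p* = 69 and q* = 256.
With the tax collected from sellers, supply shifts: qs = 4(p − 4.5) − 20.
Solving gives q = 246 with consumers paying 71 and sellers receiving 66.5 (the 4.5 wedge).
ΔPS is the trapezoid between Q = 246 and Q = 256 of height 2.5: ½ · (256 + 246) · 2.5 = 627.5.

Producer surplus falls by 627.5 million.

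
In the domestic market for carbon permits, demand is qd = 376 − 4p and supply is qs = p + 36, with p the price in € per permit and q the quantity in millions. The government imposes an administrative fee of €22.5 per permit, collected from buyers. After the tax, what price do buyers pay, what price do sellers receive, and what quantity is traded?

Before the tax: set 376 − 4p = p + 36 → p* = €68, q* = 104.
With the tax collected from buyers, demand (in seller-price terms) shifts: qd = 376 − 4(p + 22.5).
New equilibrium: buyers pay €72.5, sellers receive €50, q = 86. (Wedge: pb − ps = 22.5.)
The less price-elastic side of the market bears the larger share of a per-unit tax.

Buyers pay €72.5; sellers receive €50; quantity = 86.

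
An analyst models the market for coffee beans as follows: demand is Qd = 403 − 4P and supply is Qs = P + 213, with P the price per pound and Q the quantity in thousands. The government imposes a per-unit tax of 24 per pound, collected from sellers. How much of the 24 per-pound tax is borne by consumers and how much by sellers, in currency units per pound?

Without the tax, 403 − 4P = P + 213 gives 5P = 190, so P* = 38 and Q* = 251.
With the tax collected from sellers, supply shifts: Qs = (P − 24) + 213.
Solving gives Q = 231.8 with consumers paying 42.8 and sellers receiving 18.8 (the 24 wedge).
Burden on consumers: 4.8; on sellers: 19.2. (They sum to 24.)

Consumers bear 4.8 per pound; sellers bear 19.2 per pound.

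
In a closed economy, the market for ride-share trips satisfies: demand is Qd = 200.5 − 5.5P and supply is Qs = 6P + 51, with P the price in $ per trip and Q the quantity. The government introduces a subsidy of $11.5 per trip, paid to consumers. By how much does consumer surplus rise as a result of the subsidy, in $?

Before the subsidy: set 200.5 − 5.5P = 6P + 51 → P* = $13, Q* = 129.
With a per-unit subsidy paid to consumers, each effectively pays P − 11.5, so demand becomes Qd = 200.5 − 5.5(P − 11.5).
Solving gives Q = 162 with consumers paying $7 and suppliers receiving $18.5 (the $11.5 wedge).
ΔCS is the trapezoid between Q = 162 and Q = 129 of height $6: ½ · (129 + 162) · 6 = $873.

Consumer surplus rises by $873.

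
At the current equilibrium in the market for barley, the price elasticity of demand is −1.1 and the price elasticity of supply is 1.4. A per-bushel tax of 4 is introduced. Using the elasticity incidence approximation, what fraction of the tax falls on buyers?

Incidence ratio: buyers' share ≈ εs / (εs + |εd|) = 1.4 / (1.4 + 1.1) = 0.56.
Supply is the more elastic side, so buyers bear the larger share.

Buyers' share ≈ 0.56.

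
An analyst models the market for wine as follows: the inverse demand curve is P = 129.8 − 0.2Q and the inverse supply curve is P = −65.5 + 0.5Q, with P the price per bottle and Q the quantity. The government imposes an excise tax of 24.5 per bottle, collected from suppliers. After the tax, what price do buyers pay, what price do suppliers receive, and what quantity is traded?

Rewrite in direct form: Qd = 649 − 5P and Qs = 2P + 131.
Without the tax, 649 − 5P = 2P + 131 gives 7P = 518, so P* = 74 and Q* = 279.
With the tax collected from suppliers, supply shifts: Qs = 2(P − 24.5) + 131.
New equilibrium: buyers pay 81, suppliers receive 56.5, Q = 244. (Wedge: Pb − Ps = 24.5.)

Buyers pay 81; suppliers receive 56.5; quantity = 244.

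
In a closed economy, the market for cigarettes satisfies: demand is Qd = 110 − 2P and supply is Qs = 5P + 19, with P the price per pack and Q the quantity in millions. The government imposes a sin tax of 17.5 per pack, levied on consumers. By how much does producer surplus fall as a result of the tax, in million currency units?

Producer surplus falls by 357.5 million.

Without the tax, 110 − 2P = 5P + 19 gives 7P = 91, so P* = 13 and Q* = 84.
With the tax collected from consumers, demand (in seller-price terms) shifts: Qd = 110 − 2(P + 17.5).
Solving gives Q = 59 with consumers paying 25.5 and sellers receiving 8 (the 17.5 wedge).
ΔPS is the trapezoid between Q = 59 and Q = 84 of height 5: ½ · (84 + 59) · 5 = 357.5.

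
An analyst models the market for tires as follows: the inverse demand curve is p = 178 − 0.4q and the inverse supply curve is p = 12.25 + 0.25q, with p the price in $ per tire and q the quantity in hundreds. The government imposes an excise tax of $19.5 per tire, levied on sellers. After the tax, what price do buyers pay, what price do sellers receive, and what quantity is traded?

Buyers pay $88; sellers receive $68.5; quantity = 225.

Inverting to q(p) form: qd = 445 − 2.5p; qs = 4p − 49.
Before the tax: set 445 − 2.5p = 4p − 49 → p* = $76, q* = 255.
With the tax collected from sellers, supply shifts: qs = 4(p − 19.5) − 49.
New equilibrium: buyers pay $88, sellers receive $68.5, q = 225. (Wedge: pb − ps = 19.5.)
The less price-elastic side of the market bears the larger share of a per-unit tax.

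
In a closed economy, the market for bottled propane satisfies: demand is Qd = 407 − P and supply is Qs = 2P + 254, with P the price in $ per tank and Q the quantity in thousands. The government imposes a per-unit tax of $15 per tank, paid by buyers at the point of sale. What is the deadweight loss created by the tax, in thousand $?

Deadweight loss = $75 thousand.

Without the tax, 407 − P = 2P + 254 gives 3P = 153, so P* = $51 and Q* = 356.
With the tax collected from buyers, demand (in seller-price terms) shifts: Qd = 407 − (P + 15).
New equilibrium: buyers pay $61, sellers receive $46, Q = 346. (Wedge: Pb − Ps = 15.)
Quantity falls by |ΔQ| = |356 − 346| = 10.
DWL = ½ · t · |ΔQ| = ½ · 15 · 10 = $75.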